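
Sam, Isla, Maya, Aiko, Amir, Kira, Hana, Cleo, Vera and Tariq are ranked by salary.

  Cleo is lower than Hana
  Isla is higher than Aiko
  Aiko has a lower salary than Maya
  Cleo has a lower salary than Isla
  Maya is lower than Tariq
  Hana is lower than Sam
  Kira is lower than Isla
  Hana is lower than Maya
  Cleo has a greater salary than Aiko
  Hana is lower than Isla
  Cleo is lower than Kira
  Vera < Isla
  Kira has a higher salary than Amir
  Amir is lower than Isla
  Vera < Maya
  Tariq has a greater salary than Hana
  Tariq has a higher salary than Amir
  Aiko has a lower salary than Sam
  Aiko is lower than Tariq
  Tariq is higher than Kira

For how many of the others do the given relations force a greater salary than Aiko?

7

Directly above Aiko: Cleo, Maya, Isla, Tariq, Sam.
One step further: Hana, Kira (7 so far).
No other element is forced above Aiko by the given relations, so the count is 7.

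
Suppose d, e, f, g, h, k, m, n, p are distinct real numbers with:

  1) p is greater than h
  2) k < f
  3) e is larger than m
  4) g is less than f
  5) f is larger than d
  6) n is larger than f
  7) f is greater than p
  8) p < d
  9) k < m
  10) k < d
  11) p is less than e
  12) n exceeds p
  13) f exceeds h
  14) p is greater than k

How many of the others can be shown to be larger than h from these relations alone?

5

Directly above h: p, f.
One step further: d, e, n (5 so far).
No other element is forced above h by the given relations, so the count is 5.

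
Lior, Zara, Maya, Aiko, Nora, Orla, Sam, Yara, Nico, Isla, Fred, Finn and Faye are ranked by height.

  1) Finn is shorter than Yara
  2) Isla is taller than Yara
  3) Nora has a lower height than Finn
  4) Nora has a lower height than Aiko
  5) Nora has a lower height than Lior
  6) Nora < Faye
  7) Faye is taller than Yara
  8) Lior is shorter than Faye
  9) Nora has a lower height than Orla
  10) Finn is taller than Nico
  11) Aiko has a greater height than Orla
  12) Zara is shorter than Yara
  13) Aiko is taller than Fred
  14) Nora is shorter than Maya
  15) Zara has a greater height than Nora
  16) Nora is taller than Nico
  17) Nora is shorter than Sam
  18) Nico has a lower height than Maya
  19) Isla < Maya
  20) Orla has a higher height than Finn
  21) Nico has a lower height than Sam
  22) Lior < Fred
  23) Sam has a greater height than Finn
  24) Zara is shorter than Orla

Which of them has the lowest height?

Nico

Nora is not least since Nico < Nora; Lior is not least since Nora < Lior; Finn is not least since Nora < Finn; Zara is not least since Nora < Zara; Orla is not least since Zara < Orla; Fred is not least since Lior < Fred; Aiko is not least since Orla < Aiko; Yara is not least since Zara < Yara; Sam is not least since Nora < Sam; Isla is not least since Yara < Isla; Faye is not least since Lior < Faye; Maya is not least since Isla < Maya.
Only Nico has nothing below it, so Nico is the lowest height.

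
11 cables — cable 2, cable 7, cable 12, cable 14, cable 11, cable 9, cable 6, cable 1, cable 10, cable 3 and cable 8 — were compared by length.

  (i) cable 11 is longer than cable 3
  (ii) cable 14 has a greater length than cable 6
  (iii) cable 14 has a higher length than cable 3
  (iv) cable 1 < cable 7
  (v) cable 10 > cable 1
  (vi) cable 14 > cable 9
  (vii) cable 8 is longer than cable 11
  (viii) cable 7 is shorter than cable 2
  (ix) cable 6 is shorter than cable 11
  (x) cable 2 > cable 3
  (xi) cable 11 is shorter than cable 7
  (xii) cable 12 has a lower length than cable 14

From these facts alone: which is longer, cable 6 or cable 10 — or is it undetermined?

Following every chain through cable 6: above cable 6 we get cable 11, cable 7, cable 8, cable 2, cable 14.
cable 10 is not reached, and no chain runs the other way from cable 10 to cable 6.
So the given relations leave the order of cable 6 and cable 10 undetermined.

undetermined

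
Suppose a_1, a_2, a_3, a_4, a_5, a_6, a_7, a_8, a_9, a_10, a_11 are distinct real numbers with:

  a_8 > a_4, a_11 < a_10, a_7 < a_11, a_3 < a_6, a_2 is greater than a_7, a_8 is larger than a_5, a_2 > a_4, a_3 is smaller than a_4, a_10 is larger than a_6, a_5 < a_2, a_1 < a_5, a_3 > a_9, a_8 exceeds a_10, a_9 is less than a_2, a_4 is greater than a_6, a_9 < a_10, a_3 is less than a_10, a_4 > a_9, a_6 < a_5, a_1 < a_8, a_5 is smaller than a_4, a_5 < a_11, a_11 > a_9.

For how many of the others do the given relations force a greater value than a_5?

5

The elements the relations force above a_5 are a_4, a_11, a_2, a_10, a_8 — no chain reaches any other.
That is 5.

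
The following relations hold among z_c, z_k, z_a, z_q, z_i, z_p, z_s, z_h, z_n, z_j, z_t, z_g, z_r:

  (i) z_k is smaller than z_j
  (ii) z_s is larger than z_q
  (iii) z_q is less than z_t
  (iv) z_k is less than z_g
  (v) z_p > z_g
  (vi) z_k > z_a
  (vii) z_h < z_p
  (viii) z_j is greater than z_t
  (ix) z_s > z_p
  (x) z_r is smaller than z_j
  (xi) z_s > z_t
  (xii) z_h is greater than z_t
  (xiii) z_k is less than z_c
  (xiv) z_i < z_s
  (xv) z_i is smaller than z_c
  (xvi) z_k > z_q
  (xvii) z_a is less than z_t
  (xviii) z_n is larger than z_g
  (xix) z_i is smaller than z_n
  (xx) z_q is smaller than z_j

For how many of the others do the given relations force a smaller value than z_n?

5

The elements the relations force below z_n are z_q, z_a, z_i, z_k, z_g — no chain reaches any other.
That is 5.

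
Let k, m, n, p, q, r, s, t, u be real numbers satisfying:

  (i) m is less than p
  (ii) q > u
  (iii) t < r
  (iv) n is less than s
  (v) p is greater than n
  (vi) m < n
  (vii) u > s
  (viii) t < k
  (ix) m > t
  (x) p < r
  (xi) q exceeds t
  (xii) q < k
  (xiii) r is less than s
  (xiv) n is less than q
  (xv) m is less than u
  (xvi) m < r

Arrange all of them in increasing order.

The consecutive links are each given: t < m; m < n; n < p; p < r; r < s; s < u; u < q; q < k.

t < m < n < p < r < s < u < q < k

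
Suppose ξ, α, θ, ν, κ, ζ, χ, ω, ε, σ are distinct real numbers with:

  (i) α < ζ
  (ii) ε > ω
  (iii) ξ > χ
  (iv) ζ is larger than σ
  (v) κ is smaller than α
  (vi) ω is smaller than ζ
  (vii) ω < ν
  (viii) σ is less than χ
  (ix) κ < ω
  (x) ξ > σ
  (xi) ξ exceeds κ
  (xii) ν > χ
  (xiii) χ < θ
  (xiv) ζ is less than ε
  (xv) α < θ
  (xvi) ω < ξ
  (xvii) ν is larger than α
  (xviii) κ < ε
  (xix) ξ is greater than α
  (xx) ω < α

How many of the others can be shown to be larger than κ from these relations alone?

7

From κ the given relations immediately reach ω, α, ε, ξ.
From those, ζ, ν, θ — 7 in total.
No other element is forced above κ by the given relations, so the count is 7.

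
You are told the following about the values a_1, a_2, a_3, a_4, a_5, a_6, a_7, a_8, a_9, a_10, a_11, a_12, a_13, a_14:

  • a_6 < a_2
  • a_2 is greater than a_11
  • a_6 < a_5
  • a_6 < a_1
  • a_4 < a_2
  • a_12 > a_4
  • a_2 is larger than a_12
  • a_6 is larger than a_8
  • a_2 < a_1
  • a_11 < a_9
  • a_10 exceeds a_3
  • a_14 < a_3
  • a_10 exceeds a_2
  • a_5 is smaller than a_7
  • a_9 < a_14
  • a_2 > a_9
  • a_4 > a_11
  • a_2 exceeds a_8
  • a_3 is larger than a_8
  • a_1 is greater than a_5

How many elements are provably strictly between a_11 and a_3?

2

The relations place a_11 below a_3. An element lies strictly between them when it is forced above a_11 and also forced below a_3.
Above a_11: {a_9, a_4, a_14, a_12, a_2, a_10, a_1}. Below a_3: {a_9, a_14, a_8}.
Intersection: {a_9, a_14} — 2.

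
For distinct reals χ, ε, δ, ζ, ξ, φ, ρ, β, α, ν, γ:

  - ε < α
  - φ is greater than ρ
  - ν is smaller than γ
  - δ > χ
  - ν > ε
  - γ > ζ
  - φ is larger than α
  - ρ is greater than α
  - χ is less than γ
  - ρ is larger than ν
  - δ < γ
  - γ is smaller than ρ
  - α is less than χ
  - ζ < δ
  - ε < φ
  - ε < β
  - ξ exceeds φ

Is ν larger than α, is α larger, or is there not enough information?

Following every chain through α: above α we get χ, δ, γ, ρ, φ, ξ; below α we get ε.
ν is not reached, and no chain runs the other way from ν to α.
So the given relations leave the order of α and ν undetermined.

undetermined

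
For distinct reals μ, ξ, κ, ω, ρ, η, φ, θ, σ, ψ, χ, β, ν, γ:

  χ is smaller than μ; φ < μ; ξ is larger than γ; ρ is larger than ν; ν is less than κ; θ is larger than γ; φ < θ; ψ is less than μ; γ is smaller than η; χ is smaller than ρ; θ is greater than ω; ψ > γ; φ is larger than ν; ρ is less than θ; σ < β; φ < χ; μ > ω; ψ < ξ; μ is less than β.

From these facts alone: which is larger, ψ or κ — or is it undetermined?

Following every chain through ψ: above ψ we get ξ, μ, β; below ψ we get γ.
κ is not reached, and no chain runs the other way from κ to ψ.
So the given relations leave the order of ψ and κ undetermined.

undetermined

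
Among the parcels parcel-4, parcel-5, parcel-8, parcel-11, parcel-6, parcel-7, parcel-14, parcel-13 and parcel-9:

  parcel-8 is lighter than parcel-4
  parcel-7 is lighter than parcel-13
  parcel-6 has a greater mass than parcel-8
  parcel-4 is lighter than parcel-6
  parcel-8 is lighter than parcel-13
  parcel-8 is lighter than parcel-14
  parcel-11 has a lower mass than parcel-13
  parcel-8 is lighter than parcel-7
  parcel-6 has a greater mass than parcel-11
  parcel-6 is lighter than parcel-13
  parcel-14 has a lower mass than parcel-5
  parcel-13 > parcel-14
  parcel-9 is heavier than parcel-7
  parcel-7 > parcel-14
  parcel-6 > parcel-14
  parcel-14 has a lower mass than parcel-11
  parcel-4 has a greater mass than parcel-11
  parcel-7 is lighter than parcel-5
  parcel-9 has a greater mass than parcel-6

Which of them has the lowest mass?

Chaining upward from parcel-8: directly above it, parcel-14, parcel-7, parcel-4, parcel-6, parcel-13; then parcel-11, parcel-9, parcel-5.
That covers every other element, and nothing is given below parcel-8, so parcel-8 is the lowest mass.

parcel-8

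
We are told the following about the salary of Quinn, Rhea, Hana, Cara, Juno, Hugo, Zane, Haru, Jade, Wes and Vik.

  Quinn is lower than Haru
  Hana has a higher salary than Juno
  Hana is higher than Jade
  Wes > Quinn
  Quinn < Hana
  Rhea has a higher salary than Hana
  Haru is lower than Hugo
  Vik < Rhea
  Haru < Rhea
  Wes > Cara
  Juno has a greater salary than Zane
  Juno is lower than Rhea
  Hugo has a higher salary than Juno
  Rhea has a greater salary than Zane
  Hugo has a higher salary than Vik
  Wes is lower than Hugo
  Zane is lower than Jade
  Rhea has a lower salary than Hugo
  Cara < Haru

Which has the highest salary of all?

Hugo

Chaining downward from Hugo: directly below it, Vik, Wes, Juno, Haru, Rhea; then Cara, Quinn, Zane, Hana; then Jade.
That covers every other element, and nothing is given above Hugo, so Hugo is the highest salary.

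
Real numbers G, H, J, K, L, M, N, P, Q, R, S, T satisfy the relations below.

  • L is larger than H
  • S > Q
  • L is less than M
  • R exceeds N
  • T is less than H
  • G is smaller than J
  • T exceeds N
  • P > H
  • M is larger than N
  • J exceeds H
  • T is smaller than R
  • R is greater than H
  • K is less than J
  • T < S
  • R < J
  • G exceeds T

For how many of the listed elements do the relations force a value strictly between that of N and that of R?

The relations place N below R. An element lies strictly between them when it is forced above N and also forced below R.
Above N: {T, G, H, L, P, M, J, S}. Below R: {T, H}.
Intersection: {T, H} — 2.

2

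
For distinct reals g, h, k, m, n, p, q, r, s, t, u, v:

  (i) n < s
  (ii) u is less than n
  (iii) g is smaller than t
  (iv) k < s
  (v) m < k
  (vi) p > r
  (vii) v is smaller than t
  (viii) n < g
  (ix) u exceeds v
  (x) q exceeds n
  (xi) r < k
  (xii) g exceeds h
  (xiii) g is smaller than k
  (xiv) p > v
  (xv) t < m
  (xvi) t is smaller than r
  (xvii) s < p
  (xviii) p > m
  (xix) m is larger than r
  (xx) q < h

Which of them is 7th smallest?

t

The consecutive relations fix a unique order: v < u < n < q < h < g < t < r < m < k < s < p.
The 7th smallest is t.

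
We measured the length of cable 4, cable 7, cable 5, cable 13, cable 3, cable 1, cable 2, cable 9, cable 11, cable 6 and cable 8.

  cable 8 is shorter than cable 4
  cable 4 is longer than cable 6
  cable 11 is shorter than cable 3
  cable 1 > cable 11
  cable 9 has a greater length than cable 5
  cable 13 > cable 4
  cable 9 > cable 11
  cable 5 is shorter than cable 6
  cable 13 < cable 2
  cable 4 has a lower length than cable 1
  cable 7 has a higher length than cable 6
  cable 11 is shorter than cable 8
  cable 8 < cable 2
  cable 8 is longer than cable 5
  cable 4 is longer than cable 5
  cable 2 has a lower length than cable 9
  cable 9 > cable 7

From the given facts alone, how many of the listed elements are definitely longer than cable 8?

5

Directly above cable 8: cable 4, cable 2.
One step further: cable 1, cable 13, cable 9 (5 so far).
Nothing else is reachable above cable 8; 5 in all.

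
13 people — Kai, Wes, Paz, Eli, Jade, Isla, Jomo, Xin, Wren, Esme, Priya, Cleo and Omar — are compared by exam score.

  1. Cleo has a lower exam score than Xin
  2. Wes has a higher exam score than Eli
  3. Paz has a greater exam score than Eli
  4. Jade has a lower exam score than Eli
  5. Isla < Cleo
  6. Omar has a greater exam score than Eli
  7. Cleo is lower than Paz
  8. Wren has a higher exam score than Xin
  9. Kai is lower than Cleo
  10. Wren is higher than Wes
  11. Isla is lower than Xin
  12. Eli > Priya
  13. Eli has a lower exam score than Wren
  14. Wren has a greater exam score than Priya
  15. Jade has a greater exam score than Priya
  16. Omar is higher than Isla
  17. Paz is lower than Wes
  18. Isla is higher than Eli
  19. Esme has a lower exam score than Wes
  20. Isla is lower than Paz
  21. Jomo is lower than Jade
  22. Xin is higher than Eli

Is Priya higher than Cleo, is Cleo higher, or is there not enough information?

Priya < Jade and Jade < Eli give Priya < Eli.
With Eli < Isla: Priya < Jade < Eli < Isla.
With Isla < Cleo: Priya < Jade < Eli < Isla < Cleo.
So Cleo is higher.

Cleo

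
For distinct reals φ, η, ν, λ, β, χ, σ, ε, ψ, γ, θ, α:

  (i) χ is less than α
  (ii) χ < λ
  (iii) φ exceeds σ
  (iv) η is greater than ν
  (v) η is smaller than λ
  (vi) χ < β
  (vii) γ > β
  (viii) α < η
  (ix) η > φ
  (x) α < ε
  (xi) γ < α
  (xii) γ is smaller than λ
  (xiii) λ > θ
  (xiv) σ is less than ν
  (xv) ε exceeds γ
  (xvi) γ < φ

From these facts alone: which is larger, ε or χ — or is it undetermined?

ε

χ < β and β < γ give χ < γ.
With γ < α: χ < β < γ < α.
With α < ε: χ < β < γ < α < ε.
So ε is larger.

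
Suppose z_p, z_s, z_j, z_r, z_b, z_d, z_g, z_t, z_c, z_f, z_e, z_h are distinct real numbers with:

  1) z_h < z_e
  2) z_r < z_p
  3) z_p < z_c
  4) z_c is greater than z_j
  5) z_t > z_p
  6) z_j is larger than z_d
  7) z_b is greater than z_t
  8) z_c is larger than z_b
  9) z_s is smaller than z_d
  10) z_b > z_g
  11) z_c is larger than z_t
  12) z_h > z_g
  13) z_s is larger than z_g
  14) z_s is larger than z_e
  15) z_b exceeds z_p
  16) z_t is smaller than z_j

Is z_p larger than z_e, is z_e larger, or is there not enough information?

undetermined

Following every chain through z_p: above z_p we get z_t, z_b, z_j, z_c; below z_p we get z_r.
z_e is not reached, and no chain runs the other way from z_e to z_p.
So the given relations leave the order of z_p and z_e undetermined.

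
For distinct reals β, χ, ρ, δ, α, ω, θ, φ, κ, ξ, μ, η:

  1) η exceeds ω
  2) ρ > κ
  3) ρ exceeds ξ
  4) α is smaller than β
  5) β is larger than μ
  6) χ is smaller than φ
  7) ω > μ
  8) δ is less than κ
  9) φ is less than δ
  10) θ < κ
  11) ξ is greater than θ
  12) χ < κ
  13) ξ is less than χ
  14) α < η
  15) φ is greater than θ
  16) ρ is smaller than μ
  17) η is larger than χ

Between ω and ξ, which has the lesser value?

Chaining the given relations: ξ < χ < φ < δ < κ < ρ < μ < ω.
So ξ < ω; ξ is the smaller of the two.

ξ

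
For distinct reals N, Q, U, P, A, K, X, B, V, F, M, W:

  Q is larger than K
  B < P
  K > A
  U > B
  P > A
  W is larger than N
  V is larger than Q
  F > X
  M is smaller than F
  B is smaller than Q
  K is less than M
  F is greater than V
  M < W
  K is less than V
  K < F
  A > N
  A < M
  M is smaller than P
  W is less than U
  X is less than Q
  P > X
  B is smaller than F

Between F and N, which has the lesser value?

The relevant relations are N < A; A < K; K < Q; Q < V; V < F.
Together: N < A < K < Q < V < F.
So N < F; N is the smaller of the two.

N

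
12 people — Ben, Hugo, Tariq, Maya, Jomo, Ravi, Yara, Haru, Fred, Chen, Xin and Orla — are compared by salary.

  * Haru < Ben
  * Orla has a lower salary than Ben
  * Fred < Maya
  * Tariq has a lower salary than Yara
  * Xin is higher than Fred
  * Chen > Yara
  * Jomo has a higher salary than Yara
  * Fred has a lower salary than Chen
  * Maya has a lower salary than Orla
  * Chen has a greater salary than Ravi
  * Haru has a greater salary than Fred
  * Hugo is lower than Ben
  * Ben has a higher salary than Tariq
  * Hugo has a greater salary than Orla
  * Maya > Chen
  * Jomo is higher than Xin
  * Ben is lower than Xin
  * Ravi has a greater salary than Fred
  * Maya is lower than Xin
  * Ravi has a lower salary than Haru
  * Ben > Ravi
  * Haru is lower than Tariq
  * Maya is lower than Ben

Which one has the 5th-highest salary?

Chaining the given pairs: Fred < Ravi < Haru < Tariq < Yara < Chen < Maya < Orla < Hugo < Ben < Xin < Jomo.
The 5th largest is Orla.

Orla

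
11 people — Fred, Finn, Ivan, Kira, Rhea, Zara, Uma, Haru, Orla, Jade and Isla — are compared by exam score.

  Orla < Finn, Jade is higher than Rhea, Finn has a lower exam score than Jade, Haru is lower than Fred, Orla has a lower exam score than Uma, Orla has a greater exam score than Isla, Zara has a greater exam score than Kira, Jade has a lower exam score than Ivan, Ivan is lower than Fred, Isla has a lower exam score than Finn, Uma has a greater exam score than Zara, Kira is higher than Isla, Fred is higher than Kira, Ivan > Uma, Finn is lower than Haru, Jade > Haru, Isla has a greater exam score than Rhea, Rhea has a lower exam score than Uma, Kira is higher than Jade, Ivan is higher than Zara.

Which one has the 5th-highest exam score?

Chaining the given pairs: Rhea < Isla < Orla < Finn < Haru < Jade < Kira < Zara < Uma < Ivan < Fred.
The 5th largest is Kira.

Kira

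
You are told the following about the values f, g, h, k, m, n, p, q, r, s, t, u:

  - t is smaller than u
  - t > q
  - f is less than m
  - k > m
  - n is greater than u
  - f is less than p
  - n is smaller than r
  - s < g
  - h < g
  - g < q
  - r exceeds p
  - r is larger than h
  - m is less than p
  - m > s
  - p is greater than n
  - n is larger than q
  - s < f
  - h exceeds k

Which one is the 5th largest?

The consecutive relations fix a unique order: s < f < m < k < h < g < q < t < u < n < p < r.
Counting 5 from the largest end gives t.

t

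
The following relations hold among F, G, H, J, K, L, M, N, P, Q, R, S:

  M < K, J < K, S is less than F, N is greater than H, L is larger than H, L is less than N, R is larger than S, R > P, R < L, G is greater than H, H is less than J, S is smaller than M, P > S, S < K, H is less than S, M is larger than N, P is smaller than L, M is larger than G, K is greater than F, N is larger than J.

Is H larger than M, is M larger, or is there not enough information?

H < S and S < P give H < P.
Then P < R extends the chain to R.
With R < L: H < S < P < R < L.
With L < N: H < S < P < R < L < N.
Then N < M extends the chain to M.
So M is larger.

M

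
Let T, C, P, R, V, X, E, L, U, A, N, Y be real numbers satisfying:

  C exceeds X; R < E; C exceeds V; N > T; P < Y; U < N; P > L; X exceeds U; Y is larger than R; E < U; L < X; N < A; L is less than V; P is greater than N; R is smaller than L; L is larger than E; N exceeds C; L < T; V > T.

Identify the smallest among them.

R

E is not least since R < E; L is not least since R < L; T is not least since L < T; U is not least since E < U; V is not least since L < V; X is not least since U < X; C is not least since V < C; N is not least since U < N; P is not least since N < P; A is not least since N < A; Y is not least since P < Y.
Only R has nothing below it, so R is the smallest.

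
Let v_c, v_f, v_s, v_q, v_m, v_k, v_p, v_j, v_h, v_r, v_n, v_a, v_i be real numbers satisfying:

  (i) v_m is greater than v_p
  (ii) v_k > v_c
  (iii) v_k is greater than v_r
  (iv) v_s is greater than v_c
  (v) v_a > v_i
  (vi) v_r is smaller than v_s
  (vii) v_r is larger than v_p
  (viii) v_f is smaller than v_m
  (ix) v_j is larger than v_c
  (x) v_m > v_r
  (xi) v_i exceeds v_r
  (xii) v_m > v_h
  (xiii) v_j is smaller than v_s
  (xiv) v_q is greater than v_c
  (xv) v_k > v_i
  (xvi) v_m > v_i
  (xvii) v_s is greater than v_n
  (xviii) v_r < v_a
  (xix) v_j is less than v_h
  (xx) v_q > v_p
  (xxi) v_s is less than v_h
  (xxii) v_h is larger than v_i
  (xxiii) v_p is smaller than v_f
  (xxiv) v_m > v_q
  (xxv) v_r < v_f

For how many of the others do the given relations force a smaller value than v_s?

5

Directly below v_s: v_r, v_c, v_j, v_n.
One step further: v_p (5 so far).
Nothing else is reachable below v_s; 5 in all.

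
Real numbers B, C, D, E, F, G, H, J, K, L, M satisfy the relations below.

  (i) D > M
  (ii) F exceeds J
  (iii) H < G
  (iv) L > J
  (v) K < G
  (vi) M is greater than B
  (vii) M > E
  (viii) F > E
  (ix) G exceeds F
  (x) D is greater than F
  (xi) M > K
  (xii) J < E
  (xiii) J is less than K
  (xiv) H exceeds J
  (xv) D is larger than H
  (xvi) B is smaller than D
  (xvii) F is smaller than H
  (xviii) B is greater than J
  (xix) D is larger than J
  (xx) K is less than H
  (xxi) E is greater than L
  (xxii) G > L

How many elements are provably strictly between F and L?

1

The relations place L below F. An element lies strictly between them when it is forced above L and also forced below F.
Above L: {E, H, M, G, D}. Below F: {J, E}.
Intersection: {E} — 1.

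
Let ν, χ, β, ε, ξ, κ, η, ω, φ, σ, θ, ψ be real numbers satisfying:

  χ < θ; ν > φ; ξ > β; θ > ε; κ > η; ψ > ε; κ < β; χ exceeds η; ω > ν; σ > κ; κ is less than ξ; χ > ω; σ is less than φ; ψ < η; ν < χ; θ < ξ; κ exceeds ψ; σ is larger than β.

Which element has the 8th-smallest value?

Chaining the given pairs: ε < ψ < η < κ < β < σ < φ < ν < ω < χ < θ < ξ.
The 8th smallest is ν.

ν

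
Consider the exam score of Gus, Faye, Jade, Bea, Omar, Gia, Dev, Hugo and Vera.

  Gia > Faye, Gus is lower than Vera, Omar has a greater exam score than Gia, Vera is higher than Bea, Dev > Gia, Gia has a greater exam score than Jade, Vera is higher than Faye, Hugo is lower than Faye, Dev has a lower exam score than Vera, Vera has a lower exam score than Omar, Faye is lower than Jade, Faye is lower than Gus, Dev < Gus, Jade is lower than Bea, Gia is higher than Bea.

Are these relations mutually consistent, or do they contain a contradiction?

Every relation is compatible with Hugo < Faye < Jade < Bea < Gia < Dev < Gus < Vera < Omar; the set is consistent.

consistent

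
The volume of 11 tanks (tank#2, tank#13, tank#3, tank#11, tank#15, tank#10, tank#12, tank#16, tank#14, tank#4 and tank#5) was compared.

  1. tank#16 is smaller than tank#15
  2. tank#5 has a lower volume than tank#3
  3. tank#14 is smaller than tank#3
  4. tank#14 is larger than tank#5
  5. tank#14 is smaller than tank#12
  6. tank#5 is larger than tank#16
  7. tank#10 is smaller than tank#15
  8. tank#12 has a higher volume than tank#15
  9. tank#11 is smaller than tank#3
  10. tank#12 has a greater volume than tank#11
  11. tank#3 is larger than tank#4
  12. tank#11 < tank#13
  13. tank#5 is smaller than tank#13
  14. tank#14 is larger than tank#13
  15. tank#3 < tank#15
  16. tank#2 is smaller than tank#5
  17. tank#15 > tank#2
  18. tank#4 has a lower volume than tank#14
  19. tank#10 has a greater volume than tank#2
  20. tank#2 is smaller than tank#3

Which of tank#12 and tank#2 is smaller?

tank#2 < tank#5 and tank#5 < tank#13 give tank#2 < tank#13.
Then tank#13 < tank#14 extends the chain to tank#14.
Then tank#14 < tank#3 extends the chain to tank#3.
With tank#3 < tank#15: tank#2 < tank#5 < tank#13 < tank#14 < tank#3 < tank#15.
With tank#15 < tank#12: tank#2 < tank#5 < tank#13 < tank#14 < tank#3 < tank#15 < tank#12.
So tank#2 < tank#12; tank#2 is the smaller of the two.

tank#2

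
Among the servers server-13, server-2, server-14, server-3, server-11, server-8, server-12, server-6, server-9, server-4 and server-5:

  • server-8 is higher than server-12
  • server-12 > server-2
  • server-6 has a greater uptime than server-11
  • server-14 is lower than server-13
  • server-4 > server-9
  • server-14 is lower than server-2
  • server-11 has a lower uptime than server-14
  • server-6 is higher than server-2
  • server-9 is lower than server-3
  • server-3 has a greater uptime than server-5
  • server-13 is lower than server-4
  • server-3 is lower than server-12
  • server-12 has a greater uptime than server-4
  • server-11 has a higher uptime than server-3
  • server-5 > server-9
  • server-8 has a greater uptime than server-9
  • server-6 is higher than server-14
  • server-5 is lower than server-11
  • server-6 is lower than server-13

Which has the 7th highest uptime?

Chaining the given pairs: server-9 < server-5 < server-3 < server-11 < server-14 < server-2 < server-6 < server-13 < server-4 < server-12 < server-8.
The 7th largest is server-14.

server-14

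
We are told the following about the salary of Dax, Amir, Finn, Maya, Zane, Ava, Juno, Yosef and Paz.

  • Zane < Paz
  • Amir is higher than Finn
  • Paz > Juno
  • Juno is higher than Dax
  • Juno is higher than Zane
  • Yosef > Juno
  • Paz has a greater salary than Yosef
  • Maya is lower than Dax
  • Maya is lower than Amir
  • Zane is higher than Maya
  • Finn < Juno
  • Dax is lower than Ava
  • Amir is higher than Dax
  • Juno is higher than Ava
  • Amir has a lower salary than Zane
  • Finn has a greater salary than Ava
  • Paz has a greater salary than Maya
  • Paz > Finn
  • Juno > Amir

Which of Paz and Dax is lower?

Dax < Ava < Finn < Amir < Zane < Juno < Yosef < Paz, by transitivity through Ava, Finn, Amir, Zane, Juno, Yosef.
So Dax < Paz; Dax is the lower of the two.

Dax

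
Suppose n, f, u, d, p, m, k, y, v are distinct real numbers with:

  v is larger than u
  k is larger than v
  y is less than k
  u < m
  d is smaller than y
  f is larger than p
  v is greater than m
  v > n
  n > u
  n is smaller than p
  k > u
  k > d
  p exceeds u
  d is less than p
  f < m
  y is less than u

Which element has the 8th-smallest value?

Chaining the given pairs: d < y < u < n < p < f < m < v < k.
The 8th smallest is v.

v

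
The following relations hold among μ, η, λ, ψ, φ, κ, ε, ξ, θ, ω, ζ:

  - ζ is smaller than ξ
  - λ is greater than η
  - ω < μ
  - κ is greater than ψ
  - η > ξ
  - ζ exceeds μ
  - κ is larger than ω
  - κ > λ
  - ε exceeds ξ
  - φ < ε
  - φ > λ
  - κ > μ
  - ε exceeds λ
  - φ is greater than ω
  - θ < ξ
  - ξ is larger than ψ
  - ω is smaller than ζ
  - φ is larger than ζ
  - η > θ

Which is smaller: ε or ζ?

ζ

Link the given pairs in sequence: ζ < ξ; ξ < η; η < λ; λ < φ; φ < ε.
Together: ζ < ξ < η < λ < φ < ε.
So ζ < ε; ζ is the smaller of the two.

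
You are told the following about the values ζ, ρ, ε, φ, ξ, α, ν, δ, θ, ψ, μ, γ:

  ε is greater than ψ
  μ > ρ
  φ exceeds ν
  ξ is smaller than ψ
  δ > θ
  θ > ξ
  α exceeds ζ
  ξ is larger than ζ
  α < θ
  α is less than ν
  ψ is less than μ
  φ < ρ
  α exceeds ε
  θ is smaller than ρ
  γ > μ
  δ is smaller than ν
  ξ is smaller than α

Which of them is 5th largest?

Chaining the given pairs: ζ < ξ < ψ < ε < α < θ < δ < ν < φ < ρ < μ < γ.
Counting 5 from the largest end gives ν.

ν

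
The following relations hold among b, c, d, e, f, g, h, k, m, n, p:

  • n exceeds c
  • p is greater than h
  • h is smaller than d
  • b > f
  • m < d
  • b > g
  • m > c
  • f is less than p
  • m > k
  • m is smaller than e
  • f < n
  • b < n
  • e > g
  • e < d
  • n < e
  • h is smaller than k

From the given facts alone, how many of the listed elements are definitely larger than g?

Directly above g: b, e.
One step further: n, d (4 so far).
No other element is forced above g by the given relations, so the count is 4.

4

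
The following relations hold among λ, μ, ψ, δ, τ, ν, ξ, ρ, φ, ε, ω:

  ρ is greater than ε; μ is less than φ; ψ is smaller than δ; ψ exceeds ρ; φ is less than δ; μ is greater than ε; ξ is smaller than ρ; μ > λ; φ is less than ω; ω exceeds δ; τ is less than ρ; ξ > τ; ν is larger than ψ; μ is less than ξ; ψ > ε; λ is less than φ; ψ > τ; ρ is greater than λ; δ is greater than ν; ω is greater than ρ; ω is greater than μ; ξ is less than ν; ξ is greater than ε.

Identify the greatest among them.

Chaining downward from ω: directly below it, μ, φ, ρ, δ; then λ, ε, τ, ξ, ψ, ν.
That covers every other element, and nothing is given above ω, so ω is the greatest.

ω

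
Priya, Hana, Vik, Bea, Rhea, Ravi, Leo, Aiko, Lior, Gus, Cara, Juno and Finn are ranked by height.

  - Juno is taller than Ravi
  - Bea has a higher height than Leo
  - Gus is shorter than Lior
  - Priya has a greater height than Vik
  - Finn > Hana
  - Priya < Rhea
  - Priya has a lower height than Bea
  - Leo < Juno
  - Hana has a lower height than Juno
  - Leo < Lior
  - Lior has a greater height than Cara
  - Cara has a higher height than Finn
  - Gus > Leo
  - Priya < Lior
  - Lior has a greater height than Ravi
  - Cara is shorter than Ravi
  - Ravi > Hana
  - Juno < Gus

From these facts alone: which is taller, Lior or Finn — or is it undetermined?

Lior

Following the relations from Finn: Finn < Cara < Ravi < Juno < Gus < Lior.
So Lior is taller.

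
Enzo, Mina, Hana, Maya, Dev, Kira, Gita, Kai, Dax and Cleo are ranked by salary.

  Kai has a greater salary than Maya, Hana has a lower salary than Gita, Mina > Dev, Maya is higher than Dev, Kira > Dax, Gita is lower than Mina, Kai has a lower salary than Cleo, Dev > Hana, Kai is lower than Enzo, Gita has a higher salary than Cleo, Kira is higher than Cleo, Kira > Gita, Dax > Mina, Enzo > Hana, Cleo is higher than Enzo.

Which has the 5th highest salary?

Piecing the relations together gives one ordering: Hana < Dev < Maya < Kai < Enzo < Cleo < Gita < Mina < Dax < Kira.
Counting 5 from the largest end gives Cleo.

Cleo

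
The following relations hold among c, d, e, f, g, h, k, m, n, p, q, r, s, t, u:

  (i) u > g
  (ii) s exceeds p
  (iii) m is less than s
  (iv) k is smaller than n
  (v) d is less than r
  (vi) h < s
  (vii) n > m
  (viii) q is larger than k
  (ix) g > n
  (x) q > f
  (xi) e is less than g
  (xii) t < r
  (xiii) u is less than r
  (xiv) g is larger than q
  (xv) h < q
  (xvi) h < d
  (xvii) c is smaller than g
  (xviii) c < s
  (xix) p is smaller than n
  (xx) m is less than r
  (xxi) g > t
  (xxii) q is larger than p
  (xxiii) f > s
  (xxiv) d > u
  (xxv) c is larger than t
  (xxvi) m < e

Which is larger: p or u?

u

Link the given pairs in sequence: p < s; s < f; f < q; q < g; g < u.
Chaining these gives p < s < f < q < g < u.
So p < u; u is the larger of the two.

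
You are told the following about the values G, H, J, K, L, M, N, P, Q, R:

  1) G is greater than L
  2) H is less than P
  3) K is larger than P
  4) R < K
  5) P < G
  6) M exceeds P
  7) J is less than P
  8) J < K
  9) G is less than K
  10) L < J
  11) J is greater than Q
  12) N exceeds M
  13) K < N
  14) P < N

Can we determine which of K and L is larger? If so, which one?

L < J and J < P give L < P.
Then P < G extends the chain to G.
Then G < K extends the chain to K.
So K is larger.

K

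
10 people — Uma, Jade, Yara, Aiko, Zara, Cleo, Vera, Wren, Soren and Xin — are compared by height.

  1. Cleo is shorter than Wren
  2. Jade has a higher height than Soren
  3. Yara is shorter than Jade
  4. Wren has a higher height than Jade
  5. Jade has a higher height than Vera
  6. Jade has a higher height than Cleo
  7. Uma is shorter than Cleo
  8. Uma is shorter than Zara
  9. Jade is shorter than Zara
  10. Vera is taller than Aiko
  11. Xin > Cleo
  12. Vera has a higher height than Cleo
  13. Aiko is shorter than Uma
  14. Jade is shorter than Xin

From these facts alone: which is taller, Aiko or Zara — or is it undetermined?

Aiko < Uma and Uma < Cleo give Aiko < Cleo.
With Cleo < Vera: Aiko < Uma < Cleo < Vera.
Then Vera < Jade extends the chain to Jade.
Then Jade < Zara extends the chain to Zara.
So Zara is taller.

Zara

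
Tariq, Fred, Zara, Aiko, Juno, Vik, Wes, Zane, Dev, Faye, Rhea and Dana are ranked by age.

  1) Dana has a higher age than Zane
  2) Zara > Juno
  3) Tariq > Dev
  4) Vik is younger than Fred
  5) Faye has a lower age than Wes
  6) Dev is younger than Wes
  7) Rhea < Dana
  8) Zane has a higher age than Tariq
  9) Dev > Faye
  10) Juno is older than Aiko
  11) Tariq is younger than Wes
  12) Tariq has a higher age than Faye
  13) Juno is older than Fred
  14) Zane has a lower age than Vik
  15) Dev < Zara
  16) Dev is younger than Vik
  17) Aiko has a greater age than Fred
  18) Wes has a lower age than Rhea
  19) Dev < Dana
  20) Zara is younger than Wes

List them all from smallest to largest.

The consecutive links are each given: Faye < Dev; Dev < Tariq; Tariq < Zane; Zane < Vik; Vik < Fred; Fred < Aiko; Aiko < Juno; Juno < Zara; Zara < Wes; Wes < Rhea; Rhea < Dana.

Faye < Dev < Tariq < Zane < Vik < Fred < Aiko < Juno < Zara < Wes < Rhea < Dana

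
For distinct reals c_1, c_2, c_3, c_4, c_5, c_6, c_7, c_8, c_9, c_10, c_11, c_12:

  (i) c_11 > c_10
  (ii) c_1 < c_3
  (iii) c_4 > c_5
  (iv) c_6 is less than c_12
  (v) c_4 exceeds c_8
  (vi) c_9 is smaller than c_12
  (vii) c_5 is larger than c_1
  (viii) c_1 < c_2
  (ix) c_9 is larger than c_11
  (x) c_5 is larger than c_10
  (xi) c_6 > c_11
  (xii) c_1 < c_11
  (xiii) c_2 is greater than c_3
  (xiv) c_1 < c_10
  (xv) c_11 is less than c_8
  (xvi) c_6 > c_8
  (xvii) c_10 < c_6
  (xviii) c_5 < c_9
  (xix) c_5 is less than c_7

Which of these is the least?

c_3 is not least since c_1 < c_3; c_10 is not least since c_1 < c_10; c_5 is not least since c_1 < c_5; c_11 is not least since c_10 < c_11; c_7 is not least since c_5 < c_7; c_8 is not least since c_11 < c_8; c_6 is not least since c_10 < c_6; c_4 is not least since c_8 < c_4; c_9 is not least since c_11 < c_9; c_12 is not least since c_6 < c_12; c_2 is not least since c_1 < c_2.
Only c_1 has nothing below it, so c_1 is the least.

c_1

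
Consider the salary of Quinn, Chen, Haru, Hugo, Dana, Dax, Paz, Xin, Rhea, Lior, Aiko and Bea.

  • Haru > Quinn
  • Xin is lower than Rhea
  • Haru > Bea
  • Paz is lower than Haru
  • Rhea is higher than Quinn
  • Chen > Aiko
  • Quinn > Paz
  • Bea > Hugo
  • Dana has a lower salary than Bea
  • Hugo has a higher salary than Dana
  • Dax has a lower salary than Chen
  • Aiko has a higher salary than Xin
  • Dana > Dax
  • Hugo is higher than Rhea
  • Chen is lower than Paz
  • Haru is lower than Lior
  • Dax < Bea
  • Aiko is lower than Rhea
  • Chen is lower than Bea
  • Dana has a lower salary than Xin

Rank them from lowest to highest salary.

Nothing is placed below Dax, so it is least; from there Dax < Dana; Dana < Xin; Xin < Aiko; Aiko < Chen; Chen < Paz; Paz < Quinn; Quinn < Rhea; Rhea < Hugo; Hugo < Bea; Bea < Haru; Haru < Lior, each given directly.

Dax < Dana < Xin < Aiko < Chen < Paz < Quinn < Rhea < Hugo < Bea < Haru < Lior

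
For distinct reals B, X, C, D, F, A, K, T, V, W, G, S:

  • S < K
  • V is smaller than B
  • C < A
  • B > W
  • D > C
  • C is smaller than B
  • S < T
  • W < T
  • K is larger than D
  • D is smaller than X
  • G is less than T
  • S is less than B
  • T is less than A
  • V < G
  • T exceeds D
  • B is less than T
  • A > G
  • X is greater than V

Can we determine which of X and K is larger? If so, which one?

undetermined

Following every chain through X: below X we get V, C, D.
K is not reached, and no chain runs the other way from K to X.
So the given relations leave the order of X and K undetermined.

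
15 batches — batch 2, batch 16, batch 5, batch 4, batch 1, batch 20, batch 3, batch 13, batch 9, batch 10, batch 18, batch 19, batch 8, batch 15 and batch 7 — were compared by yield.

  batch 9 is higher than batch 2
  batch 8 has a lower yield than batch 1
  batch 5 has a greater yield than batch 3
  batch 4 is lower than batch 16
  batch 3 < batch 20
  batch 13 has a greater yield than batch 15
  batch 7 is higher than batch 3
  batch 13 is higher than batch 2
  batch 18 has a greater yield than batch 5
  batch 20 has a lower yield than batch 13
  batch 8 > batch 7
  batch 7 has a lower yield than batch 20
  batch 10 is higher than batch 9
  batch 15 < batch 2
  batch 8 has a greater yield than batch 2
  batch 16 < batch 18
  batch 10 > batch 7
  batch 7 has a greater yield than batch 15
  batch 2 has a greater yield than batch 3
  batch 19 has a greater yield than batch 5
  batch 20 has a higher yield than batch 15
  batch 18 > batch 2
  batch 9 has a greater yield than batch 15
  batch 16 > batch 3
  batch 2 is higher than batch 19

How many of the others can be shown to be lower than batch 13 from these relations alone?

Directly below batch 13: batch 15, batch 2, batch 20.
One step further: batch 3, batch 19, batch 7 (6 so far).
One step further: batch 5 (7 so far).
No other element is forced below batch 13 by the given relations, so the count is 7.

7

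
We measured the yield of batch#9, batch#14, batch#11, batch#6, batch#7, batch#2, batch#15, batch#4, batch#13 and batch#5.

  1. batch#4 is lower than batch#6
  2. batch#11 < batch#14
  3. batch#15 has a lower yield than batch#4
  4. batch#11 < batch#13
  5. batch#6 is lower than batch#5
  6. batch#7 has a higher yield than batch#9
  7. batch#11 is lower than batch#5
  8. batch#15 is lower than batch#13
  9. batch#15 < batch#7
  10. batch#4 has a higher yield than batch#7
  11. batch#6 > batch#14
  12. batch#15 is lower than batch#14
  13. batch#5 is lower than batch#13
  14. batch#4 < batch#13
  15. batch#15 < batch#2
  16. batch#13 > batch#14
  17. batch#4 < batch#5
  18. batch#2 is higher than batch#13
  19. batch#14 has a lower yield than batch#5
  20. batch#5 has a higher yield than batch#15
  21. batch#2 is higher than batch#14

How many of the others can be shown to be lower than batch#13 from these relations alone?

8

Directly below batch#13: batch#15, batch#11, batch#14, batch#4, batch#5.
One step further: batch#7, batch#6 (7 so far).
One step further: batch#9 (8 so far).
Nothing else is reachable below batch#13; 8 in all.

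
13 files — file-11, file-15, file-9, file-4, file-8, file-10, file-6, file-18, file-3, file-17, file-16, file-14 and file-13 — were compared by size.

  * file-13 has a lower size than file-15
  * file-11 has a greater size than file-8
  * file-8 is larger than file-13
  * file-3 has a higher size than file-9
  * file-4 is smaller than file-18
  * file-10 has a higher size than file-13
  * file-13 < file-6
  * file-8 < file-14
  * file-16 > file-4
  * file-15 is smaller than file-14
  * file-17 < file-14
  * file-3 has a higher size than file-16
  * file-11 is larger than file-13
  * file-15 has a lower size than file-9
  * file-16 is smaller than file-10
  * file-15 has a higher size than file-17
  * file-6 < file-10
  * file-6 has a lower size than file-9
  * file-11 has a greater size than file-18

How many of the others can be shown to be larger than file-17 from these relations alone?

Directly above file-17: file-15, file-14.
One step further: file-9 (3 so far).
One step further: file-3 (4 so far).
No other element is forced above file-17 by the given relations, so the count is 4.

4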